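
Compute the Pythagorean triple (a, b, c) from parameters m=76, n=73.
(447, 11096, 11105)

Euclid's formula: a = m² - n², b = 2mn, c = m² + n²
m = 76, n = 73
a = 76² - 73² = 5776 - 5329 = 447
b = 2 × 76 × 73 = 11096
c = 76² + 73² = 5776 + 5329 = 11105
Verification: 447² + 11096² = 199809 + 123121216 = 123321025 = 11105² ✓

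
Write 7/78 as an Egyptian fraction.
1/12 + 1/156

Greedy algorithm:
7/78: ceiling(78/7) = 12, use 1/12
1/156: ceiling(156/1) = 156, use 1/156
Result: 7/78 = 1/12 + 1/156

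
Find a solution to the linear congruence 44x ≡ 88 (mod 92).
x ≡ 2 (mod 23)

gcd(44, 92) = 4, which divides 88, so solutions exist.
Divide through by 4: 11x ≡ 22 (mod 23).
Find 11^(-1) mod 23 by the extended Euclidean algorithm:
23 = 2 × 11 + 1  ⟹  1 = (1)·23 + (-2)·11
So (-2)·11 ≡ 1 (mod 23), i.e. 11^(-1) ≡ -2 ≡ 21 (mod 23).
x ≡ 21 × 22 = 462 ≡ 2 (mod 23).
Check: 44 × 2 = 88 ≡ 88 (mod 92).
x ≡ 2 (mod 23), giving 4 solutions mod 92.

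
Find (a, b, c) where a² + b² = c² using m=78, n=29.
(5243, 4524, 6925)

Euclid's formula: a = m² - n², b = 2mn, c = m² + n²
m = 78, n = 29
a = 78² - 29² = 6084 - 841 = 5243
b = 2 × 78 × 29 = 4524
c = 78² + 29² = 6084 + 841 = 6925
Verification: 5243² + 4524² = 27489049 + 20466576 = 47955625 = 6925² ✓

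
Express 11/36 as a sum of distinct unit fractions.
1/4 + 1/18

Greedy algorithm:
11/36: ceiling(36/11) = 4, use 1/4
1/18: ceiling(18/1) = 18, use 1/18
Result: 11/36 = 1/4 + 1/18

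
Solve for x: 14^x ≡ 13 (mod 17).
4

Baby-step giant-step with step n = ⌈√17⌉ = 5.
Baby steps 14^j mod 17 (j:value) for j=0..4: 0:1, 1:14, 2:9, 3:7, 4:13.
h = 13 is already in the table at j=4, so x = 4.
Check: 14^4 ≡ 13 (mod 17).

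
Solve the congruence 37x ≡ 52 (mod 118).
x ≡ 62 (mod 118)

gcd(37, 118) = 1, which divides 52, so solutions exist.
Find 37^(-1) mod 118 by the extended Euclidean algorithm:
118 = 3 × 37 + 7  ⟹  7 = (1)·118 + (-3)·37
37 = 5 × 7 + 2  ⟹  2 = (-5)·118 + (16)·37
7 = 3 × 2 + 1  ⟹  1 = (16)·118 + (-51)·37
So (-51)·37 ≡ 1 (mod 118), i.e. 37^(-1) ≡ -51 ≡ 67 (mod 118).
x ≡ 67 × 52 = 3484 ≡ 62 (mod 118).
Check: 37 × 62 = 2294 ≡ 52 (mod 118).
Unique solution: x ≡ 62 (mod 118)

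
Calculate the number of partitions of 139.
13610949895

p(n) counts ways to write n as a sum of positive integers (order ignored).
Euler's pentagonal recurrence: p(k) = p(k-1) + p(k-2) - p(k-5) - p(k-7) + p(k-12) + p(k-15) - ... (offsets j(3j∓1)/2, signs ++--, p(0)=1, p(<0)=0).
DP table for k = 0..138: p(0)=1, p(1)=1, p(2)=2, p(3)=3, p(4)=5, p(5)=7, p(6)=11, p(7)=15, p(8)=22, p(9)=30, p(10)=42, p(11)=56, p(12)=77, p(13)=101, p(14)=135, p(15)=176, p(16)=231, p(17)=297, p(18)=385, p(19)=490, p(20)=627, p(21)=792, p(22)=1002, p(23)=1255, p(24)=1575, p(25)=1958, p(26)=2436, p(27)=3010, p(28)=3718, p(29)=4565, p(30)=5604, p(31)=6842, p(32)=8349, p(33)=10143, p(34)=12310, p(35)=14883, p(36)=17977, p(37)=21637, p(38)=26015, p(39)=31185, p(40)=37338, p(41)=44583, p(42)=53174, p(43)=63261, p(44)=75175, p(45)=89134, p(46)=105558, p(47)=124754, p(48)=147273, p(49)=173525, p(50)=204226, p(51)=239943, p(52)=281589, p(53)=329931, p(54)=386155, p(55)=451276, p(56)=526823, p(57)=614154, p(58)=715220, p(59)=831820, p(60)=966467, p(61)=1121505, p(62)=1300156, p(63)=1505499, p(64)=1741630, p(65)=2012558, p(66)=2323520, p(67)=2679689, p(68)=3087735, p(69)=3554345, p(70)=4087968, p(71)=4697205, p(72)=5392783, p(73)=6185689, p(74)=7089500, p(75)=8118264, p(76)=9289091, p(77)=10619863, p(78)=12132164, p(79)=13848650, p(80)=15796476, p(81)=18004327, p(82)=20506255, p(83)=23338469, p(84)=26543660, p(85)=30167357, p(86)=34262962, p(87)=38887673, p(88)=44108109, p(89)=49995925, p(90)=56634173, p(91)=64112359, p(92)=72533807, p(93)=82010177, p(94)=92669720, p(95)=104651419, p(96)=118114304, p(97)=133230930, p(98)=150198136, p(99)=169229875, p(100)=190569292, p(101)=214481126, p(102)=241265379, p(103)=271248950, p(104)=304801365, p(105)=342325709, p(106)=384276336, p(107)=431149389, p(108)=483502844, p(109)=541946240, p(110)=607163746, p(111)=679903203, p(112)=761002156, p(113)=851376628, p(114)=952050665, p(115)=1064144451, p(116)=1188908248, p(117)=1327710076, p(118)=1482074143, p(119)=1653668665, p(120)=1844349560, p(121)=2056148051, p(122)=2291320912, p(123)=2552338241, p(124)=2841940500, p(125)=3163127352, p(126)=3519222692, p(127)=3913864295, p(128)=4351078600, p(129)=4835271870, p(130)=5371315400, p(131)=5964539504, p(132)=6620830889, p(133)=7346629512, p(134)=8149040695, p(135)=9035836076, p(136)=10015581680, p(137)=11097645016, p(138)=12292341831.
Final step: p(139) = p(138) + p(137) - p(134) - p(132) + p(127) + p(124) - p(117) - p(113) + p(104) + p(99) - p(88) - p(82) + p(69) + p(62) - p(47) - p(39) + p(22) + p(13)
= 12292341831 + 11097645016 - 8149040695 - 6620830889 + 3913864295 + 2841940500 - 1327710076 - 851376628 + 304801365 + 169229875 - 44108109 - 20506255 + 3554345 + 1300156 - 124754 - 31185 + 1002 + 101
= 13610949895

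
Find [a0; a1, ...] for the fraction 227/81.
[2; 1, 4, 16]

Euclidean algorithm steps:
227 = 2 × 81 + 65
81 = 1 × 65 + 16
65 = 4 × 16 + 1
16 = 16 × 1 + 0
Continued fraction: [2; 1, 4, 16]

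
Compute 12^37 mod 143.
12

Repeated squaring. Binary of 37 = 100101.
12^1 ≡ 12 (mod 143); 12^2 ≡ 1 (mod 143); 12^4 ≡ 1 (mod 143); 12^8 ≡ 1 (mod 143); 12^16 ≡ 1 (mod 143); 12^32 ≡ 1 (mod 143)
12^37 = 12^1 × 12^4 × 12^32 ≡ 12 (mod 143)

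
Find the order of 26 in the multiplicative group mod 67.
33

67 is prime, so ord(26) divides φ(67) = 66.
Divisors of 66: 1, 2, 3, 6, 11, 22, 33, 66.
Repeated squaring: 26^1 ≡ 26, 26^2 ≡ 6, 26^4 ≡ 36, 26^8 ≡ 23, 26^16 ≡ 60, 26^32 ≡ 49, 26^64 ≡ 56 (mod 67).
Test 26^d mod 67 for each divisor d in increasing order:
26^1 ≡ 26
26^2 ≡ 6
26^3 = 26^2·26^1 ≡ 22
26^6 = 26^4·26^2 ≡ 15
26^11 = 26^8·26^2·26^1 ≡ 37
26^22 = 26^16·26^4·26^2 ≡ 29
26^33 = 26^32·26^1 ≡ 1  ← first divisor giving 1
The order is 33.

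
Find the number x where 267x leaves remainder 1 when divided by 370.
273

gcd(267, 370) = 1, so the inverse exists.
Extended Euclidean algorithm on (370, 267):
370 = 1 × 267 + 103  ⟹  103 = (1)·370 + (-1)·267
267 = 2 × 103 + 61  ⟹  61 = (-2)·370 + (3)·267
103 = 1 × 61 + 42  ⟹  42 = (3)·370 + (-4)·267
61 = 1 × 42 + 19  ⟹  19 = (-5)·370 + (7)·267
42 = 2 × 19 + 4  ⟹  4 = (13)·370 + (-18)·267
19 = 4 × 4 + 3  ⟹  3 = (-57)·370 + (79)·267
4 = 1 × 3 + 1  ⟹  1 = (70)·370 + (-97)·267
So (-97)·267 ≡ 1 (mod 370), i.e. 267^(-1) ≡ -97 ≡ 273 (mod 370).
Check: 267 × 273 = 72891 ≡ 1 (mod 370)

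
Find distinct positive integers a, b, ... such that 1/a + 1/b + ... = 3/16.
1/6 + 1/48

Greedy algorithm:
3/16: ceiling(16/3) = 6, use 1/6
1/48: ceiling(48/1) = 48, use 1/48
Result: 3/16 = 1/6 + 1/48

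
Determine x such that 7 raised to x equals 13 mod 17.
12

Baby-step giant-step with step n = ⌈√17⌉ = 5.
Baby steps 7^j mod 17 (j:value) for j=0..4: 0:1, 1:7, 2:15, 3:3, 4:4.
Giant-step multiplier: 7^(-5) ≡ 7^(16-5) = 7^11 ≡ 14 (mod 17).
Giant steps γ_i = 13·14^i mod 17: γ_0=13, γ_1=12, γ_2=15 (in table at j=2).
x = i·n + j = 2·5 + 2 = 12.
Check: 7^12 ≡ 13 (mod 17).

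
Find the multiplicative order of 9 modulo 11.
5

11 is prime, so ord(9) divides φ(11) = 10.
Divisors of 10: 1, 2, 5, 10.
Repeated squaring: 9^1 ≡ 9, 9^2 ≡ 4, 9^4 ≡ 5, 9^8 ≡ 3 (mod 11).
Test 9^d mod 11 for each divisor d in increasing order:
9^1 ≡ 9
9^2 ≡ 4
9^5 = 9^4·9^1 ≡ 1  ← first divisor giving 1
The order is 5.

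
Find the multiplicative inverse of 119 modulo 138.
29

gcd(119, 138) = 1, so the inverse exists.
Extended Euclidean algorithm on (138, 119):
138 = 1 × 119 + 19  ⟹  19 = (1)·138 + (-1)·119
119 = 6 × 19 + 5  ⟹  5 = (-6)·138 + (7)·119
19 = 3 × 5 + 4  ⟹  4 = (19)·138 + (-22)·119
5 = 1 × 4 + 1  ⟹  1 = (-25)·138 + (29)·119
So (29)·119 ≡ 1 (mod 138), i.e. 119^(-1) ≡ 29 (mod 138).
Check: 119 × 29 = 3451 ≡ 1 (mod 138)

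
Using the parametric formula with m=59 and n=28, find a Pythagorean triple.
(2697, 3304, 4265)

Euclid's formula: a = m² - n², b = 2mn, c = m² + n²
m = 59, n = 28
a = 59² - 28² = 3481 - 784 = 2697
b = 2 × 59 × 28 = 3304
c = 59² + 28² = 3481 + 784 = 4265
Verification: 2697² + 3304² = 7273809 + 10916416 = 18190225 = 4265² ✓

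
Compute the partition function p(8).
22

p(n) counts ways to write n as a sum of positive integers (order ignored).
Examples: 8; 7 + 1; 6 + 2; 6 + 1 + 1; 5 + 3; ... (22 total)
p(8) = 22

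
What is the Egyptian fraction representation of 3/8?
1/3 + 1/24

Greedy algorithm:
3/8: ceiling(8/3) = 3, use 1/3
1/24: ceiling(24/1) = 24, use 1/24
Result: 3/8 = 1/3 + 1/24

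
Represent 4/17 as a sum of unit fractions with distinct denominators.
1/5 + 1/29 + 1/1233 + 1/3039345

Greedy algorithm:
4/17: ceiling(17/4) = 5, use 1/5
3/85: ceiling(85/3) = 29, use 1/29
2/2465: ceiling(2465/2) = 1233, use 1/1233
1/3039345: ceiling(3039345/1) = 3039345, use 1/3039345
Result: 4/17 = 1/5 + 1/29 + 1/1233 + 1/3039345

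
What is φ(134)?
66

134 = 2 × 67
φ(n) = n × ∏(1 - 1/p) for each prime p dividing n
φ(134) = 134 × (1 - 1/2) × (1 - 1/67) = 66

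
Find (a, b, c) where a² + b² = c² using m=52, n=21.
(2263, 2184, 3145)

Euclid's formula: a = m² - n², b = 2mn, c = m² + n²
m = 52, n = 21
a = 52² - 21² = 2704 - 441 = 2263
b = 2 × 52 × 21 = 2184
c = 52² + 21² = 2704 + 441 = 3145
Verification: 2263² + 2184² = 5121169 + 4769856 = 9891025 = 3145² ✓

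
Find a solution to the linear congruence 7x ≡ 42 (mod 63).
x ≡ 6 (mod 9)

gcd(7, 63) = 7, which divides 42, so solutions exist.
Divide through by 7: x ≡ 6 (mod 9).
The coefficient of x is now 1, so x ≡ 6 (mod 9).
Check: 7 × 6 = 42 ≡ 42 (mod 63).
x ≡ 6 (mod 9), giving 7 solutions mod 63.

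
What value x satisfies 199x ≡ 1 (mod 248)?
167

gcd(199, 248) = 1, so the inverse exists.
Extended Euclidean algorithm on (248, 199):
248 = 1 × 199 + 49  ⟹  49 = (1)·248 + (-1)·199
199 = 4 × 49 + 3  ⟹  3 = (-4)·248 + (5)·199
49 = 16 × 3 + 1  ⟹  1 = (65)·248 + (-81)·199
So (-81)·199 ≡ 1 (mod 248), i.e. 199^(-1) ≡ -81 ≡ 167 (mod 248).
Check: 199 × 167 = 33233 ≡ 1 (mod 248)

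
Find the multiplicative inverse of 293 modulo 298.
119

gcd(293, 298) = 1, so the inverse exists.
Extended Euclidean algorithm on (298, 293):
298 = 1 × 293 + 5  ⟹  5 = (1)·298 + (-1)·293
293 = 58 × 5 + 3  ⟹  3 = (-58)·298 + (59)·293
5 = 1 × 3 + 2  ⟹  2 = (59)·298 + (-60)·293
3 = 1 × 2 + 1  ⟹  1 = (-117)·298 + (119)·293
So (119)·293 ≡ 1 (mod 298), i.e. 293^(-1) ≡ 119 (mod 298).
Check: 293 × 119 = 34867 ≡ 1 (mod 298)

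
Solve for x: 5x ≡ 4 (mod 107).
x ≡ 65 (mod 107)

gcd(5, 107) = 1, which divides 4, so solutions exist.
Find 5^(-1) mod 107 by the extended Euclidean algorithm:
107 = 21 × 5 + 2  ⟹  2 = (1)·107 + (-21)·5
5 = 2 × 2 + 1  ⟹  1 = (-2)·107 + (43)·5
So (43)·5 ≡ 1 (mod 107), i.e. 5^(-1) ≡ 43 (mod 107).
x ≡ 43 × 4 = 172 ≡ 65 (mod 107).
Check: 5 × 65 = 325 ≡ 4 (mod 107).
Unique solution: x ≡ 65 (mod 107)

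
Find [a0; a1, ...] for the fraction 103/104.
[0; 1, 103]

Euclidean algorithm steps:
103 = 0 × 104 + 103
104 = 1 × 103 + 1
103 = 103 × 1 + 0
Continued fraction: [0; 1, 103]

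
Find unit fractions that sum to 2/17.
1/9 + 1/153

Greedy algorithm:
2/17: ceiling(17/2) = 9, use 1/9
1/153: ceiling(153/1) = 153, use 1/153
Result: 2/17 = 1/9 + 1/153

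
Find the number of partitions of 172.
330495499613

p(n) counts ways to write n as a sum of positive integers (order ignored).
Euler's pentagonal recurrence: p(k) = p(k-1) + p(k-2) - p(k-5) - p(k-7) + p(k-12) + p(k-15) - ... (offsets j(3j∓1)/2, signs ++--, p(0)=1, p(<0)=0).
DP table for k = 0..171: p(0)=1, p(1)=1, p(2)=2, p(3)=3, p(4)=5, p(5)=7, p(6)=11, p(7)=15, p(8)=22, p(9)=30, p(10)=42, p(11)=56, p(12)=77, p(13)=101, p(14)=135, p(15)=176, p(16)=231, p(17)=297, p(18)=385, p(19)=490, p(20)=627, p(21)=792, p(22)=1002, p(23)=1255, p(24)=1575, p(25)=1958, p(26)=2436, p(27)=3010, p(28)=3718, p(29)=4565, p(30)=5604, p(31)=6842, p(32)=8349, p(33)=10143, p(34)=12310, p(35)=14883, p(36)=17977, p(37)=21637, p(38)=26015, p(39)=31185, p(40)=37338, p(41)=44583, p(42)=53174, p(43)=63261, p(44)=75175, p(45)=89134, p(46)=105558, p(47)=124754, p(48)=147273, p(49)=173525, p(50)=204226, p(51)=239943, p(52)=281589, p(53)=329931, p(54)=386155, p(55)=451276, p(56)=526823, p(57)=614154, p(58)=715220, p(59)=831820, p(60)=966467, p(61)=1121505, p(62)=1300156, p(63)=1505499, p(64)=1741630, p(65)=2012558, p(66)=2323520, p(67)=2679689, p(68)=3087735, p(69)=3554345, p(70)=4087968, p(71)=4697205, p(72)=5392783, p(73)=6185689, p(74)=7089500, p(75)=8118264, p(76)=9289091, p(77)=10619863, p(78)=12132164, p(79)=13848650, p(80)=15796476, p(81)=18004327, p(82)=20506255, p(83)=23338469, p(84)=26543660, p(85)=30167357, p(86)=34262962, p(87)=38887673, p(88)=44108109, p(89)=49995925, p(90)=56634173, p(91)=64112359, p(92)=72533807, p(93)=82010177, p(94)=92669720, p(95)=104651419, p(96)=118114304, p(97)=133230930, p(98)=150198136, p(99)=169229875, p(100)=190569292, p(101)=214481126, p(102)=241265379, p(103)=271248950, p(104)=304801365, p(105)=342325709, p(106)=384276336, p(107)=431149389, p(108)=483502844, p(109)=541946240, p(110)=607163746, p(111)=679903203, p(112)=761002156, p(113)=851376628, p(114)=952050665, p(115)=1064144451, p(116)=1188908248, p(117)=1327710076, p(118)=1482074143, p(119)=1653668665, p(120)=1844349560, p(121)=2056148051, p(122)=2291320912, p(123)=2552338241, p(124)=2841940500, p(125)=3163127352, p(126)=3519222692, p(127)=3913864295, p(128)=4351078600, p(129)=4835271870, p(130)=5371315400, p(131)=5964539504, p(132)=6620830889, p(133)=7346629512, p(134)=8149040695, p(135)=9035836076, p(136)=10015581680, p(137)=11097645016, p(138)=12292341831, p(139)=13610949895, p(140)=15065878135, p(141)=16670689208, p(142)=18440293320, p(143)=20390982757, p(144)=22540654445, p(145)=24908858009, p(146)=27517052599, p(147)=30388671978, p(148)=33549419497, p(149)=37027355200, p(150)=40853235313, p(151)=45060624582, p(152)=49686288421, p(153)=54770336324, p(154)=60356673280, p(155)=66493182097, p(156)=73232243759, p(157)=80630964769, p(158)=88751778802, p(159)=97662728555, p(160)=107438159466, p(161)=118159068427, p(162)=129913904637, p(163)=142798995930, p(164)=156919475295, p(165)=172389800255, p(166)=189334822579, p(167)=207890420102, p(168)=228204732751, p(169)=250438925115, p(170)=274768617130, p(171)=301384802048.
Final step: p(172) = p(171) + p(170) - p(167) - p(165) + p(160) + p(157) - p(150) - p(146) + p(137) + p(132) - p(121) - p(115) + p(102) + p(95) - p(80) - p(72) + p(55) + p(46) - p(27) - p(17)
= 301384802048 + 274768617130 - 207890420102 - 172389800255 + 107438159466 + 80630964769 - 40853235313 - 27517052599 + 11097645016 + 6620830889 - 2056148051 - 1064144451 + 241265379 + 104651419 - 15796476 - 5392783 + 451276 + 105558 - 3010 - 297
= 330495499613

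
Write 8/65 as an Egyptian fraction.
1/9 + 1/84 + 1/16380

Greedy algorithm:
8/65: ceiling(65/8) = 9, use 1/9
7/585: ceiling(585/7) = 84, use 1/84
1/16380: ceiling(16380/1) = 16380, use 1/16380
Result: 8/65 = 1/9 + 1/84 + 1/16380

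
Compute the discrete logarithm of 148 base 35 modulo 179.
171

Baby-step giant-step with step n = ⌈√179⌉ = 14.
Baby steps 35^j mod 179 (j:value) for j=0..13: 0:1, 1:35, 2:151, 3:94, 4:68, 5:53, 6:65, 7:127, 8:149, 9:24, 10:124, 11:44, 12:108, 13:21.
Giant-step multiplier: 35^(-14) ≡ 35^(178-14) = 35^164 ≡ 66 (mod 179).
Giant steps γ_i = 148·66^i mod 179: γ_0=148, γ_1=102, γ_2=109, γ_3=34, γ_4=96, γ_5=71, γ_6=32, γ_7=143, γ_8=130, γ_9=167, γ_10=103, γ_11=175, γ_12=94 (in table at j=3).
x = i·n + j = 12·14 + 3 = 171.
Check: 35^171 ≡ 148 (mod 179).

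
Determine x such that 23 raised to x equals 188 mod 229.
125

Baby-step giant-step with step n = ⌈√229⌉ = 16.
Baby steps 23^j mod 229 (j:value) for j=0..15: 0:1, 1:23, 2:71, 3:30, 4:3, 5:69, 6:213, 7:90, 8:9, 9:207, 10:181, 11:41, 12:27, 13:163, 14:85, 15:123.
Giant-step multiplier: 23^(-16) ≡ 23^(228-16) = 23^212 ≡ 82 (mod 229).
Giant steps γ_i = 188·82^i mod 229: γ_0=188, γ_1=73, γ_2=32, γ_3=105, γ_4=137, γ_5=13, γ_6=150, γ_7=163 (in table at j=13).
x = i·n + j = 7·16 + 13 = 125.
Check: 23^125 ≡ 188 (mod 229).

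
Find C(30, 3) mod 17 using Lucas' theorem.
14

Using Lucas' theorem:
Write n=30 and k=3 in base 17:
n in base 17: [1, 13]
k in base 17: [0, 3]
C(30,3) mod 17 = ∏ C(n_i, k_i) mod 17
Digit binomials (mod 17): C(1,0) = 1; C(13,3) = 286 ≡ 14
Product: 1 × 14 = 14 ≡ 14 (mod 17)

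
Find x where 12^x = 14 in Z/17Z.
13

Baby-step giant-step with step n = ⌈√17⌉ = 5.
Baby steps 12^j mod 17 (j:value) for j=0..4: 0:1, 1:12, 2:8, 3:11, 4:13.
Giant-step multiplier: 12^(-5) ≡ 12^(16-5) = 12^11 ≡ 6 (mod 17).
Giant steps γ_i = 14·6^i mod 17: γ_0=14, γ_1=16, γ_2=11 (in table at j=3).
x = i·n + j = 2·5 + 3 = 13.
Check: 12^13 ≡ 14 (mod 17).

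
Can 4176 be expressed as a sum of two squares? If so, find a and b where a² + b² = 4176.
24² + 60² (a=24, b=60)

Factorization: 4176 = 2^4 × 3^2 × 29
By Fermat: n is sum of two squares iff every prime p ≡ 3 (mod 4) appears to even power.
All primes ≡ 3 (mod 4) appear to even power.
Search a = 0, 1, 2, … for 4176 - a² a perfect square: first hit at a = 24: 4176 - 576 = 3600 = 60².
4176 = 24² + 60² = 576 + 3600 ✓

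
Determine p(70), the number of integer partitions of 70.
4087968

p(n) counts ways to write n as a sum of positive integers (order ignored).
Euler's pentagonal recurrence: p(k) = p(k-1) + p(k-2) - p(k-5) - p(k-7) + p(k-12) + p(k-15) - ... (offsets j(3j∓1)/2, signs ++--, p(0)=1, p(<0)=0).
DP table for k = 0..69: p(0)=1, p(1)=1, p(2)=2, p(3)=3, p(4)=5, p(5)=7, p(6)=11, p(7)=15, p(8)=22, p(9)=30, p(10)=42, p(11)=56, p(12)=77, p(13)=101, p(14)=135, p(15)=176, p(16)=231, p(17)=297, p(18)=385, p(19)=490, p(20)=627, p(21)=792, p(22)=1002, p(23)=1255, p(24)=1575, p(25)=1958, p(26)=2436, p(27)=3010, p(28)=3718, p(29)=4565, p(30)=5604, p(31)=6842, p(32)=8349, p(33)=10143, p(34)=12310, p(35)=14883, p(36)=17977, p(37)=21637, p(38)=26015, p(39)=31185, p(40)=37338, p(41)=44583, p(42)=53174, p(43)=63261, p(44)=75175, p(45)=89134, p(46)=105558, p(47)=124754, p(48)=147273, p(49)=173525, p(50)=204226, p(51)=239943, p(52)=281589, p(53)=329931, p(54)=386155, p(55)=451276, p(56)=526823, p(57)=614154, p(58)=715220, p(59)=831820, p(60)=966467, p(61)=1121505, p(62)=1300156, p(63)=1505499, p(64)=1741630, p(65)=2012558, p(66)=2323520, p(67)=2679689, p(68)=3087735, p(69)=3554345.
Final step: p(70) = p(69) + p(68) - p(65) - p(63) + p(58) + p(55) - p(48) - p(44) + p(35) + p(30) - p(19) - p(13) + p(0)
= 3554345 + 3087735 - 2012558 - 1505499 + 715220 + 451276 - 147273 - 75175 + 14883 + 5604 - 490 - 101 + 1
= 4087968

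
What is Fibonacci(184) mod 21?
0

Matrix identity: Q^n = [[F_(n+1), F_n], [F_n, F_(n-1)]] with Q = [[1,1],[1,0]].
n = 184 = 10111000₂. Square-and-multiply, entries mod 21:
Q^1 = [[1,1],[1,0]]
Q^2 = (Q^1)² = [[2,1],[1,1]]
Q^5 = (Q^2)²·Q = [[8,5],[5,3]]
Q^11 = (Q^5)²·Q = [[18,5],[5,13]]
Q^23 = (Q^11)²·Q = [[0,13],[13,8]]
Q^46 = (Q^23)² = [[1,20],[20,2]]
Q^92 = (Q^46)² = [[2,18],[18,5]]
Q^184 = (Q^92)² = [[13,0],[0,13]]
F_184 mod 21 = Q^184[0][1] = 0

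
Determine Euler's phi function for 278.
138

278 = 2 × 139
φ(n) = n × ∏(1 - 1/p) for each prime p dividing n
φ(278) = 278 × (1 - 1/2) × (1 - 1/139) = 138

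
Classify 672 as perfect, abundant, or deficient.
abundant

Proper divisors of 672: sum = 1 + 2 + 3 + 4 + 6 + 7 + 8 + 12 + ... + 112 + 168 + 224 + 336 (23 divisors) = 1344
Since 1344 > 672, 672 is abundant.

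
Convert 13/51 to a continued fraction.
[0; 3, 1, 12]

Euclidean algorithm steps:
13 = 0 × 51 + 13
51 = 3 × 13 + 12
13 = 1 × 12 + 1
12 = 12 × 1 + 0
Continued fraction: [0; 3, 1, 12]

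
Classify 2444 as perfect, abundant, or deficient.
deficient

Proper divisors of 2444: sum = 1 + 2 + 4 + 13 + 26 + 47 + 52 + 94 + 188 + 611 + 1222 = 2260
Since 2260 < 2444, 2444 is deficient.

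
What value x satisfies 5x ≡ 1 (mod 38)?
23

gcd(5, 38) = 1, so the inverse exists.
Extended Euclidean algorithm on (38, 5):
38 = 7 × 5 + 3  ⟹  3 = (1)·38 + (-7)·5
5 = 1 × 3 + 2  ⟹  2 = (-1)·38 + (8)·5
3 = 1 × 2 + 1  ⟹  1 = (2)·38 + (-15)·5
So (-15)·5 ≡ 1 (mod 38), i.e. 5^(-1) ≡ -15 ≡ 23 (mod 38).
Check: 5 × 23 = 115 ≡ 1 (mod 38)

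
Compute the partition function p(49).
173525

p(n) counts ways to write n as a sum of positive integers (order ignored).
Euler's pentagonal recurrence: p(k) = p(k-1) + p(k-2) - p(k-5) - p(k-7) + p(k-12) + p(k-15) - ... (offsets j(3j∓1)/2, signs ++--, p(0)=1, p(<0)=0).
DP table for k = 0..48: p(0)=1, p(1)=1, p(2)=2, p(3)=3, p(4)=5, p(5)=7, p(6)=11, p(7)=15, p(8)=22, p(9)=30, p(10)=42, p(11)=56, p(12)=77, p(13)=101, p(14)=135, p(15)=176, p(16)=231, p(17)=297, p(18)=385, p(19)=490, p(20)=627, p(21)=792, p(22)=1002, p(23)=1255, p(24)=1575, p(25)=1958, p(26)=2436, p(27)=3010, p(28)=3718, p(29)=4565, p(30)=5604, p(31)=6842, p(32)=8349, p(33)=10143, p(34)=12310, p(35)=14883, p(36)=17977, p(37)=21637, p(38)=26015, p(39)=31185, p(40)=37338, p(41)=44583, p(42)=53174, p(43)=63261, p(44)=75175, p(45)=89134, p(46)=105558, p(47)=124754, p(48)=147273.
Final step: p(49) = p(48) + p(47) - p(44) - p(42) + p(37) + p(34) - p(27) - p(23) + p(14) + p(9)
= 147273 + 124754 - 75175 - 53174 + 21637 + 12310 - 3010 - 1255 + 135 + 30
= 173525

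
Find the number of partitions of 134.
8149040695

p(n) counts ways to write n as a sum of positive integers (order ignored).
Euler's pentagonal recurrence: p(k) = p(k-1) + p(k-2) - p(k-5) - p(k-7) + p(k-12) + p(k-15) - ... (offsets j(3j∓1)/2, signs ++--, p(0)=1, p(<0)=0).
DP table for k = 0..133: p(0)=1, p(1)=1, p(2)=2, p(3)=3, p(4)=5, p(5)=7, p(6)=11, p(7)=15, p(8)=22, p(9)=30, p(10)=42, p(11)=56, p(12)=77, p(13)=101, p(14)=135, p(15)=176, p(16)=231, p(17)=297, p(18)=385, p(19)=490, p(20)=627, p(21)=792, p(22)=1002, p(23)=1255, p(24)=1575, p(25)=1958, p(26)=2436, p(27)=3010, p(28)=3718, p(29)=4565, p(30)=5604, p(31)=6842, p(32)=8349, p(33)=10143, p(34)=12310, p(35)=14883, p(36)=17977, p(37)=21637, p(38)=26015, p(39)=31185, p(40)=37338, p(41)=44583, p(42)=53174, p(43)=63261, p(44)=75175, p(45)=89134, p(46)=105558, p(47)=124754, p(48)=147273, p(49)=173525, p(50)=204226, p(51)=239943, p(52)=281589, p(53)=329931, p(54)=386155, p(55)=451276, p(56)=526823, p(57)=614154, p(58)=715220, p(59)=831820, p(60)=966467, p(61)=1121505, p(62)=1300156, p(63)=1505499, p(64)=1741630, p(65)=2012558, p(66)=2323520, p(67)=2679689, p(68)=3087735, p(69)=3554345, p(70)=4087968, p(71)=4697205, p(72)=5392783, p(73)=6185689, p(74)=7089500, p(75)=8118264, p(76)=9289091, p(77)=10619863, p(78)=12132164, p(79)=13848650, p(80)=15796476, p(81)=18004327, p(82)=20506255, p(83)=23338469, p(84)=26543660, p(85)=30167357, p(86)=34262962, p(87)=38887673, p(88)=44108109, p(89)=49995925, p(90)=56634173, p(91)=64112359, p(92)=72533807, p(93)=82010177, p(94)=92669720, p(95)=104651419, p(96)=118114304, p(97)=133230930, p(98)=150198136, p(99)=169229875, p(100)=190569292, p(101)=214481126, p(102)=241265379, p(103)=271248950, p(104)=304801365, p(105)=342325709, p(106)=384276336, p(107)=431149389, p(108)=483502844, p(109)=541946240, p(110)=607163746, p(111)=679903203, p(112)=761002156, p(113)=851376628, p(114)=952050665, p(115)=1064144451, p(116)=1188908248, p(117)=1327710076, p(118)=1482074143, p(119)=1653668665, p(120)=1844349560, p(121)=2056148051, p(122)=2291320912, p(123)=2552338241, p(124)=2841940500, p(125)=3163127352, p(126)=3519222692, p(127)=3913864295, p(128)=4351078600, p(129)=4835271870, p(130)=5371315400, p(131)=5964539504, p(132)=6620830889, p(133)=7346629512.
Final step: p(134) = p(133) + p(132) - p(129) - p(127) + p(122) + p(119) - p(112) - p(108) + p(99) + p(94) - p(83) - p(77) + p(64) + p(57) - p(42) - p(34) + p(17) + p(8)
= 7346629512 + 6620830889 - 4835271870 - 3913864295 + 2291320912 + 1653668665 - 761002156 - 483502844 + 169229875 + 92669720 - 23338469 - 10619863 + 1741630 + 614154 - 53174 - 12310 + 297 + 22
= 8149040695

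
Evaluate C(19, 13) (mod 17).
0

Using Lucas' theorem:
Write n=19 and k=13 in base 17:
n in base 17: [1, 2]
k in base 17: [0, 13]
C(19,13) mod 17 = ∏ C(n_i, k_i) mod 17
Digit binomials (mod 17): C(1,0) = 1; C(2,13) = 0 (k_i > n_i)
Product: 1 × 0 = 0 ≡ 0 (mod 17)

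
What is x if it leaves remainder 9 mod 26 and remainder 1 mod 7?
113

Using Chinese Remainder Theorem:
M = 26 × 7 = 182
M1 = 7, M2 = 26
y1 = 7^(-1) mod 26 = 15
y2 = 26^(-1) mod 7 = 3
x = (9×7×15 + 1×26×3) mod 182 = 113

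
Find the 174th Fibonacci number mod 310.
302

Matrix identity: Q^n = [[F_(n+1), F_n], [F_n, F_(n-1)]] with Q = [[1,1],[1,0]].
n = 174 = 10101110₂. Square-and-multiply, entries mod 310:
Q^1 = [[1,1],[1,0]]
Q^2 = (Q^1)² = [[2,1],[1,1]]
Q^5 = (Q^2)²·Q = [[8,5],[5,3]]
Q^10 = (Q^5)² = [[89,55],[55,34]]
Q^21 = (Q^10)²·Q = [[41,96],[96,255]]
Q^43 = (Q^21)²·Q = [[253,47],[47,206]]
Q^87 = (Q^43)²·Q = [[61,188],[188,183]]
Q^174 = (Q^87)² = [[5,302],[302,13]]
F_174 mod 310 = Q^174[0][1] = 302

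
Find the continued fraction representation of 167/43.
[3; 1, 7, 1, 1, 2]

Euclidean algorithm steps:
167 = 3 × 43 + 38
43 = 1 × 38 + 5
38 = 7 × 5 + 3
5 = 1 × 3 + 2
3 = 1 × 2 + 1
2 = 2 × 1 + 0
Continued fraction: [3; 1, 7, 1, 1, 2]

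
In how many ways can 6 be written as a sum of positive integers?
11

p(n) counts ways to write n as a sum of positive integers (order ignored).
Examples: 6; 5 + 1; 4 + 2; 4 + 1 + 1; 3 + 3; ... (11 total)
p(6) = 11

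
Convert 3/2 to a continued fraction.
[1; 2]

Euclidean algorithm steps:
3 = 1 × 2 + 1
2 = 2 × 1 + 0
Continued fraction: [1; 2]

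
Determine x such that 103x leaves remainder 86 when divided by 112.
x ≡ 90 (mod 112)

gcd(103, 112) = 1, which divides 86, so solutions exist.
Find 103^(-1) mod 112 by the extended Euclidean algorithm:
112 = 1 × 103 + 9  ⟹  9 = (1)·112 + (-1)·103
103 = 11 × 9 + 4  ⟹  4 = (-11)·112 + (12)·103
9 = 2 × 4 + 1  ⟹  1 = (23)·112 + (-25)·103
So (-25)·103 ≡ 1 (mod 112), i.e. 103^(-1) ≡ -25 ≡ 87 (mod 112).
x ≡ 87 × 86 = 7482 ≡ 90 (mod 112).
Check: 103 × 90 = 9270 ≡ 86 (mod 112).
Unique solution: x ≡ 90 (mod 112)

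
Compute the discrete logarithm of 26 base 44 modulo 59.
6

Baby-step giant-step with step n = ⌈√59⌉ = 8.
Baby steps 44^j mod 59 (j:value) for j=0..7: 0:1, 1:44, 2:48, 3:47, 4:3, 5:14, 6:26, 7:23.
h = 26 is already in the table at j=6, so x = 6.
Check: 44^6 ≡ 26 (mod 59).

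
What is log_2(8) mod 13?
3

Baby-step giant-step with step n = ⌈√13⌉ = 4.
Baby steps 2^j mod 13 (j:value) for j=0..3: 0:1, 1:2, 2:4, 3:8.
h = 8 is already in the table at j=3, so x = 3.
Check: 2^3 ≡ 8 (mod 13).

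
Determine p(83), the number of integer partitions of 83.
23338469

p(n) counts ways to write n as a sum of positive integers (order ignored).
Euler's pentagonal recurrence: p(k) = p(k-1) + p(k-2) - p(k-5) - p(k-7) + p(k-12) + p(k-15) - ... (offsets j(3j∓1)/2, signs ++--, p(0)=1, p(<0)=0).
DP table for k = 0..82: p(0)=1, p(1)=1, p(2)=2, p(3)=3, p(4)=5, p(5)=7, p(6)=11, p(7)=15, p(8)=22, p(9)=30, p(10)=42, p(11)=56, p(12)=77, p(13)=101, p(14)=135, p(15)=176, p(16)=231, p(17)=297, p(18)=385, p(19)=490, p(20)=627, p(21)=792, p(22)=1002, p(23)=1255, p(24)=1575, p(25)=1958, p(26)=2436, p(27)=3010, p(28)=3718, p(29)=4565, p(30)=5604, p(31)=6842, p(32)=8349, p(33)=10143, p(34)=12310, p(35)=14883, p(36)=17977, p(37)=21637, p(38)=26015, p(39)=31185, p(40)=37338, p(41)=44583, p(42)=53174, p(43)=63261, p(44)=75175, p(45)=89134, p(46)=105558, p(47)=124754, p(48)=147273, p(49)=173525, p(50)=204226, p(51)=239943, p(52)=281589, p(53)=329931, p(54)=386155, p(55)=451276, p(56)=526823, p(57)=614154, p(58)=715220, p(59)=831820, p(60)=966467, p(61)=1121505, p(62)=1300156, p(63)=1505499, p(64)=1741630, p(65)=2012558, p(66)=2323520, p(67)=2679689, p(68)=3087735, p(69)=3554345, p(70)=4087968, p(71)=4697205, p(72)=5392783, p(73)=6185689, p(74)=7089500, p(75)=8118264, p(76)=9289091, p(77)=10619863, p(78)=12132164, p(79)=13848650, p(80)=15796476, p(81)=18004327, p(82)=20506255.
Final step: p(83) = p(82) + p(81) - p(78) - p(76) + p(71) + p(68) - p(61) - p(57) + p(48) + p(43) - p(32) - p(26) + p(13) + p(6)
= 20506255 + 18004327 - 12132164 - 9289091 + 4697205 + 3087735 - 1121505 - 614154 + 147273 + 63261 - 8349 - 2436 + 101 + 11
= 23338469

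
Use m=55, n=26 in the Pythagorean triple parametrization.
(2349, 2860, 3701)

Euclid's formula: a = m² - n², b = 2mn, c = m² + n²
m = 55, n = 26
a = 55² - 26² = 3025 - 676 = 2349
b = 2 × 55 × 26 = 2860
c = 55² + 26² = 3025 + 676 = 3701
Verification: 2349² + 2860² = 5517801 + 8179600 = 13697401 = 3701² ✓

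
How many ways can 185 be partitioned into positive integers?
1071823774337

p(n) counts ways to write n as a sum of positive integers (order ignored).
Euler's pentagonal recurrence: p(k) = p(k-1) + p(k-2) - p(k-5) - p(k-7) + p(k-12) + p(k-15) - ... (offsets j(3j∓1)/2, signs ++--, p(0)=1, p(<0)=0).
DP table for k = 0..184: p(0)=1, p(1)=1, p(2)=2, p(3)=3, p(4)=5, p(5)=7, p(6)=11, p(7)=15, p(8)=22, p(9)=30, p(10)=42, p(11)=56, p(12)=77, p(13)=101, p(14)=135, p(15)=176, p(16)=231, p(17)=297, p(18)=385, p(19)=490, p(20)=627, p(21)=792, p(22)=1002, p(23)=1255, p(24)=1575, p(25)=1958, p(26)=2436, p(27)=3010, p(28)=3718, p(29)=4565, p(30)=5604, p(31)=6842, p(32)=8349, p(33)=10143, p(34)=12310, p(35)=14883, p(36)=17977, p(37)=21637, p(38)=26015, p(39)=31185, p(40)=37338, p(41)=44583, p(42)=53174, p(43)=63261, p(44)=75175, p(45)=89134, p(46)=105558, p(47)=124754, p(48)=147273, p(49)=173525, p(50)=204226, p(51)=239943, p(52)=281589, p(53)=329931, p(54)=386155, p(55)=451276, p(56)=526823, p(57)=614154, p(58)=715220, p(59)=831820, p(60)=966467, p(61)=1121505, p(62)=1300156, p(63)=1505499, p(64)=1741630, p(65)=2012558, p(66)=2323520, p(67)=2679689, p(68)=3087735, p(69)=3554345, p(70)=4087968, p(71)=4697205, p(72)=5392783, p(73)=6185689, p(74)=7089500, p(75)=8118264, p(76)=9289091, p(77)=10619863, p(78)=12132164, p(79)=13848650, p(80)=15796476, p(81)=18004327, p(82)=20506255, p(83)=23338469, p(84)=26543660, p(85)=30167357, p(86)=34262962, p(87)=38887673, p(88)=44108109, p(89)=49995925, p(90)=56634173, p(91)=64112359, p(92)=72533807, p(93)=82010177, p(94)=92669720, p(95)=104651419, p(96)=118114304, p(97)=133230930, p(98)=150198136, p(99)=169229875, p(100)=190569292, p(101)=214481126, p(102)=241265379, p(103)=271248950, p(104)=304801365, p(105)=342325709, p(106)=384276336, p(107)=431149389, p(108)=483502844, p(109)=541946240, p(110)=607163746, p(111)=679903203, p(112)=761002156, p(113)=851376628, p(114)=952050665, p(115)=1064144451, p(116)=1188908248, p(117)=1327710076, p(118)=1482074143, p(119)=1653668665, p(120)=1844349560, p(121)=2056148051, p(122)=2291320912, p(123)=2552338241, p(124)=2841940500, p(125)=3163127352, p(126)=3519222692, p(127)=3913864295, p(128)=4351078600, p(129)=4835271870, p(130)=5371315400, p(131)=5964539504, p(132)=6620830889, p(133)=7346629512, p(134)=8149040695, p(135)=9035836076, p(136)=10015581680, p(137)=11097645016, p(138)=12292341831, p(139)=13610949895, p(140)=15065878135, p(141)=16670689208, p(142)=18440293320, p(143)=20390982757, p(144)=22540654445, p(145)=24908858009, p(146)=27517052599, p(147)=30388671978, p(148)=33549419497, p(149)=37027355200, p(150)=40853235313, p(151)=45060624582, p(152)=49686288421, p(153)=54770336324, p(154)=60356673280, p(155)=66493182097, p(156)=73232243759, p(157)=80630964769, p(158)=88751778802, p(159)=97662728555, p(160)=107438159466, p(161)=118159068427, p(162)=129913904637, p(163)=142798995930, p(164)=156919475295, p(165)=172389800255, p(166)=189334822579, p(167)=207890420102, p(168)=228204732751, p(169)=250438925115, p(170)=274768617130, p(171)=301384802048, p(172)=330495499613, p(173)=362326859895, p(174)=397125074750, p(175)=435157697830, p(176)=476715857290, p(177)=522115831195, p(178)=571701605655, p(179)=625846753120, p(180)=684957390936, p(181)=749474411781, p(182)=819876908323, p(183)=896684817527, p(184)=980462880430.
Final step: p(185) = p(184) + p(183) - p(180) - p(178) + p(173) + p(170) - p(163) - p(159) + p(150) + p(145) - p(134) - p(128) + p(115) + p(108) - p(93) - p(85) + p(68) + p(59) - p(40) - p(30) + p(9)
= 980462880430 + 896684817527 - 684957390936 - 571701605655 + 362326859895 + 274768617130 - 142798995930 - 97662728555 + 40853235313 + 24908858009 - 8149040695 - 4351078600 + 1064144451 + 483502844 - 82010177 - 30167357 + 3087735 + 831820 - 37338 - 5604 + 30
= 1071823774337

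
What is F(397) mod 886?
103

Matrix identity: Q^n = [[F_(n+1), F_n], [F_n, F_(n-1)]] with Q = [[1,1],[1,0]].
n = 397 = 110001101₂. Square-and-multiply, entries mod 886:
Q^1 = [[1,1],[1,0]]
Q^3 = (Q^1)²·Q = [[3,2],[2,1]]
Q^6 = (Q^3)² = [[13,8],[8,5]]
Q^12 = (Q^6)² = [[233,144],[144,89]]
Q^24 = (Q^12)² = [[601,296],[296,305]]
Q^49 = (Q^24)²·Q = [[219,501],[501,604]]
Q^99 = (Q^49)²·Q = [[713,380],[380,333]]
Q^198 = (Q^99)² = [[673,552],[552,121]]
Q^397 = (Q^198)²·Q = [[707,103],[103,604]]
F_397 mod 886 = Q^397[0][1] = 103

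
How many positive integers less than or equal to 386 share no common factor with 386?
192

386 = 2 × 193
φ(n) = n × ∏(1 - 1/p) for each prime p dividing n
φ(386) = 386 × (1 - 1/2) × (1 - 1/193) = 192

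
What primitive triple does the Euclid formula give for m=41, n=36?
(385, 2952, 2977)

Euclid's formula: a = m² - n², b = 2mn, c = m² + n²
m = 41, n = 36
a = 41² - 36² = 1681 - 1296 = 385
b = 2 × 41 × 36 = 2952
c = 41² + 36² = 1681 + 1296 = 2977
Verification: 385² + 2952² = 148225 + 8714304 = 8862529 = 2977² ✓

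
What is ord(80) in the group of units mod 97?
96

97 is prime, so ord(80) divides φ(97) = 96.
Divisors of 96: 1, 2, 3, 4, 6, 8, 12, 16, 24, 32, 48, 96.
Repeated squaring: 80^1 ≡ 80, 80^2 ≡ 95, 80^4 ≡ 4, 80^8 ≡ 16, 80^16 ≡ 62, 80^32 ≡ 61, 80^64 ≡ 35 (mod 97).
Test 80^d mod 97 for each divisor d in increasing order:
80^1 ≡ 80
80^2 ≡ 95
80^3 = 80^2·80^1 ≡ 34
80^4 ≡ 4
80^6 = 80^4·80^2 ≡ 89
80^8 ≡ 16
80^12 = 80^8·80^4 ≡ 64
80^16 ≡ 62
80^24 = 80^16·80^8 ≡ 22
80^32 ≡ 61
80^48 = 80^32·80^16 ≡ 96
80^96 = 80^64·80^32 ≡ 1  ← first divisor giving 1
The order is 96.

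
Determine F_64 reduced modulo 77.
14

Matrix identity: Q^n = [[F_(n+1), F_n], [F_n, F_(n-1)]] with Q = [[1,1],[1,0]].
n = 64 = 1000000₂. Square-and-multiply, entries mod 77:
Q^1 = [[1,1],[1,0]]
Q^2 = (Q^1)² = [[2,1],[1,1]]
Q^4 = (Q^2)² = [[5,3],[3,2]]
Q^8 = (Q^4)² = [[34,21],[21,13]]
Q^16 = (Q^8)² = [[57,63],[63,71]]
Q^32 = (Q^16)² = [[57,56],[56,1]]
Q^64 = (Q^32)² = [[71,14],[14,57]]
F_64 mod 77 = Q^64[0][1] = 14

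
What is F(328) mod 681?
570

Matrix identity: Q^n = [[F_(n+1), F_n], [F_n, F_(n-1)]] with Q = [[1,1],[1,0]].
n = 328 = 101001000₂. Square-and-multiply, entries mod 681:
Q^1 = [[1,1],[1,0]]
Q^2 = (Q^1)² = [[2,1],[1,1]]
Q^5 = (Q^2)²·Q = [[8,5],[5,3]]
Q^10 = (Q^5)² = [[89,55],[55,34]]
Q^20 = (Q^10)² = [[50,636],[636,95]]
Q^41 = (Q^20)²·Q = [[43,439],[439,285]]
Q^82 = (Q^41)² = [[485,301],[301,184]]
Q^164 = (Q^82)² = [[308,474],[474,515]]
Q^328 = (Q^164)² = [[151,570],[570,262]]
F_328 mod 681 = Q^328[0][1] = 570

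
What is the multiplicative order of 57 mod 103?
6

103 is prime, so ord(57) divides φ(103) = 102.
Divisors of 102: 1, 2, 3, 6, 17, 34, 51, 102.
Repeated squaring: 57^1 ≡ 57, 57^2 ≡ 56, 57^4 ≡ 46, 57^8 ≡ 56, 57^16 ≡ 46, 57^32 ≡ 56, 57^64 ≡ 46 (mod 103).
Test 57^d mod 103 for each divisor d in increasing order:
57^1 ≡ 57
57^2 ≡ 56
57^3 = 57^2·57^1 ≡ 102
57^6 = 57^4·57^2 ≡ 1  ← first divisor giving 1
The order is 6.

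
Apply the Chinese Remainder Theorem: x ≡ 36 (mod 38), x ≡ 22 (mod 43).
796

Using Chinese Remainder Theorem:
M = 38 × 43 = 1634
M1 = 43, M2 = 38
y1 = 43^(-1) mod 38 = 23
y2 = 38^(-1) mod 43 = 17
x = (36×43×23 + 22×38×17) mod 1634 = 796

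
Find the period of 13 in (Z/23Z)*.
11

23 is prime, so ord(13) divides φ(23) = 22.
Divisors of 22: 1, 2, 11, 22.
Repeated squaring: 13^1 ≡ 13, 13^2 ≡ 8, 13^4 ≡ 18, 13^8 ≡ 2, 13^16 ≡ 4 (mod 23).
Test 13^d mod 23 for each divisor d in increasing order:
13^1 ≡ 13
13^2 ≡ 8
13^11 = 13^8·13^2·13^1 ≡ 1  ← first divisor giving 1
The order is 11.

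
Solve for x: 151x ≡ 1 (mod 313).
199

gcd(151, 313) = 1, so the inverse exists.
Extended Euclidean algorithm on (313, 151):
313 = 2 × 151 + 11  ⟹  11 = (1)·313 + (-2)·151
151 = 13 × 11 + 8  ⟹  8 = (-13)·313 + (27)·151
11 = 1 × 8 + 3  ⟹  3 = (14)·313 + (-29)·151
8 = 2 × 3 + 2  ⟹  2 = (-41)·313 + (85)·151
3 = 1 × 2 + 1  ⟹  1 = (55)·313 + (-114)·151
So (-114)·151 ≡ 1 (mod 313), i.e. 151^(-1) ≡ -114 ≡ 199 (mod 313).
Check: 151 × 199 = 30049 ≡ 1 (mod 313)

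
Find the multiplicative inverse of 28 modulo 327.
292

gcd(28, 327) = 1, so the inverse exists.
Extended Euclidean algorithm on (327, 28):
327 = 11 × 28 + 19  ⟹  19 = (1)·327 + (-11)·28
28 = 1 × 19 + 9  ⟹  9 = (-1)·327 + (12)·28
19 = 2 × 9 + 1  ⟹  1 = (3)·327 + (-35)·28
So (-35)·28 ≡ 1 (mod 327), i.e. 28^(-1) ≡ -35 ≡ 292 (mod 327).
Check: 28 × 292 = 8176 ≡ 1 (mod 327)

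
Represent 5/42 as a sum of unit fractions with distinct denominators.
1/9 + 1/126

Greedy algorithm:
5/42: ceiling(42/5) = 9, use 1/9
1/126: ceiling(126/1) = 126, use 1/126
Result: 5/42 = 1/9 + 1/126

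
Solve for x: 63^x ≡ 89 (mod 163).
77

Baby-step giant-step with step n = ⌈√163⌉ = 13.
Baby steps 63^j mod 163 (j:value) for j=0..12: 0:1, 1:63, 2:57, 3:5, 4:152, 5:122, 6:25, 7:108, 8:121, 9:125, 10:51, 11:116, 12:136.
Giant-step multiplier: 63^(-13) ≡ 63^(162-13) = 63^149 ≡ 101 (mod 163).
Giant steps γ_i = 89·101^i mod 163: γ_0=89, γ_1=24, γ_2=142, γ_3=161, γ_4=124, γ_5=136 (in table at j=12).
x = i·n + j = 5·13 + 12 = 77.
Check: 63^77 ≡ 89 (mod 163).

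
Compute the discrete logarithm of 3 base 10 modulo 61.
42

Baby-step giant-step with step n = ⌈√61⌉ = 8.
Baby steps 10^j mod 61 (j:value) for j=0..7: 0:1, 1:10, 2:39, 3:24, 4:57, 5:21, 6:27, 7:26.
Giant-step multiplier: 10^(-8) ≡ 10^(60-8) = 10^52 ≡ 42 (mod 61).
Giant steps γ_i = 3·42^i mod 61: γ_0=3, γ_1=4, γ_2=46, γ_3=41, γ_4=14, γ_5=39 (in table at j=2).
x = i·n + j = 5·8 + 2 = 42.
Check: 10^42 ≡ 3 (mod 61).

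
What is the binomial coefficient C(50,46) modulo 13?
5

Using Lucas' theorem:
Write n=50 and k=46 in base 13:
n in base 13: [3, 11]
k in base 13: [3, 7]
C(50,46) mod 13 = ∏ C(n_i, k_i) mod 13
Digit binomials (mod 13): C(3,3) = 1; C(11,7) = 330 ≡ 5
Product: 1 × 5 = 5 ≡ 5 (mod 13)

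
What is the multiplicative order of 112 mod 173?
172

173 is prime, so ord(112) divides φ(173) = 172.
Divisors of 172: 1, 2, 4, 43, 86, 172.
Repeated squaring: 112^1 ≡ 112, 112^2 ≡ 88, 112^4 ≡ 132, 112^8 ≡ 124, 112^16 ≡ 152, 112^32 ≡ 95, 112^64 ≡ 29, 112^128 ≡ 149 (mod 173).
Test 112^d mod 173 for each divisor d in increasing order:
112^1 ≡ 112
112^2 ≡ 88
112^4 ≡ 132
112^43 = 112^32·112^8·112^2·112^1 ≡ 93
112^86 = 112^64·112^16·112^4·112^2 ≡ 172
112^172 = 112^128·112^32·112^8·112^4 ≡ 1  ← first divisor giving 1
The order is 172.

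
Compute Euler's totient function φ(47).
46

47 = 47
φ(n) = n × ∏(1 - 1/p) for each prime p dividing n
φ(47) = 47 × (1 - 1/47) = 46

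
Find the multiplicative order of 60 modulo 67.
33

67 is prime, so ord(60) divides φ(67) = 66.
Divisors of 66: 1, 2, 3, 6, 11, 22, 33, 66.
Repeated squaring: 60^1 ≡ 60, 60^2 ≡ 49, 60^4 ≡ 56, 60^8 ≡ 54, 60^16 ≡ 35, 60^32 ≡ 19, 60^64 ≡ 26 (mod 67).
Test 60^d mod 67 for each divisor d in increasing order:
60^1 ≡ 60
60^2 ≡ 49
60^3 = 60^2·60^1 ≡ 59
60^6 = 60^4·60^2 ≡ 64
60^11 = 60^8·60^2·60^1 ≡ 37
60^22 = 60^16·60^4·60^2 ≡ 29
60^33 = 60^32·60^1 ≡ 1  ← first divisor giving 1
The order is 33.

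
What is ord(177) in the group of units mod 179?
89

179 is prime, so ord(177) divides φ(179) = 178.
Divisors of 178: 1, 2, 89, 178.
Repeated squaring: 177^1 ≡ 177, 177^2 ≡ 4, 177^4 ≡ 16, 177^8 ≡ 77, 177^16 ≡ 22, 177^32 ≡ 126, 177^64 ≡ 124, 177^128 ≡ 161 (mod 179).
Test 177^d mod 179 for each divisor d in increasing order:
177^1 ≡ 177
177^2 ≡ 4
177^89 = 177^64·177^16·177^8·177^1 ≡ 1  ← first divisor giving 1
The order is 89.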